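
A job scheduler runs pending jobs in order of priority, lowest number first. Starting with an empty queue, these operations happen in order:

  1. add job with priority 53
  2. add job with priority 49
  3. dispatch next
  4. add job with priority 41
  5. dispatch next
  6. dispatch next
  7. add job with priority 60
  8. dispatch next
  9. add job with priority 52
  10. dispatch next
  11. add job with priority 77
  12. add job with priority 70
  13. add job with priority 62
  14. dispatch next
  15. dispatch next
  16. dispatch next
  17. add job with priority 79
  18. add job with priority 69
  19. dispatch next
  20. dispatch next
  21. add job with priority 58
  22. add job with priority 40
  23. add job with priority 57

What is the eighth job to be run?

insert 53 → {53}
insert 49 → {49, 53}
dispatch next → 49; now {53}
insert 41 → {41, 53}
dispatch next → 41; now {53}
dispatch next → 53; now {}
insert 60 → {60}
dispatch next → 60; now {}
insert 52 → {52}
dispatch next → 52; now {}
insert 77 → {77}
insert 70 → {70, 77}
insert 62 → {62, 70, 77}
dispatch next → 62; now {70, 77}
dispatch next → 70; now {77}
dispatch next → 77; now {}
insert 79 → {79}
insert 69 → {69, 79}
dispatch next → 69; now {79}
dispatch next → 79; now {}
insert 58 → {58}
insert 40 → {40, 58}
insert 57 → {40, 57, 58}

77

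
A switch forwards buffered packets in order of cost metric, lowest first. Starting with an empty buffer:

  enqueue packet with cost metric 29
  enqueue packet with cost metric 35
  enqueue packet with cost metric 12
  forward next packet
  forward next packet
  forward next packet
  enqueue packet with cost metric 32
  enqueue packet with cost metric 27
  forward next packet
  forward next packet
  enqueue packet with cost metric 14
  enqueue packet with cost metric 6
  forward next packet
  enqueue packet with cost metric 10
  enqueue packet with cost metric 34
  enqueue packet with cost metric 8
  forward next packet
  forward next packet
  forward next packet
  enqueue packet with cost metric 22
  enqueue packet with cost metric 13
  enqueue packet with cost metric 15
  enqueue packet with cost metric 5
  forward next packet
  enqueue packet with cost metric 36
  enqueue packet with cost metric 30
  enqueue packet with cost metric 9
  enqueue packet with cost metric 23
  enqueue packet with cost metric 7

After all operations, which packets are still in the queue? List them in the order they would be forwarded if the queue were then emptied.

insert 29 → {29}
insert 35 → {29, 35}
insert 12 → {12, 29, 35}
forward next packet → 12; now {29, 35}
forward next packet → 29; now {35}
forward next packet → 35; now {}
insert 32 → {32}
insert 27 → {27, 32}
forward next packet → 27; now {32}
forward next packet → 32; now {}
insert 14 → {14}
insert 6 → {6, 14}
forward next packet → 6; now {14}
insert 10 → {10, 14}
insert 34 → {10, 14, 34}
insert 8 → {8, 10, 14, 34}
forward next packet → 8; now {10, 14, 34}
forward next packet → 10; now {14, 34}
forward next packet → 14; now {34}
insert 22 → {22, 34}
insert 13 → {13, 22, 34}
insert 15 → {13, 15, 22, 34}
insert 5 → {5, 13, 15, 22, 34}
forward next packet → 5; now {13, 15, 22, 34}
insert 36 → {13, 15, 22, 34, 36}
insert 30 → {13, 15, 22, 30, 34, 36}
insert 9 → {9, 13, 15, 22, 30, 34, 36}
insert 23 → {9, 13, 15, 22, 23, 30, 34, 36}
insert 7 → {7, 9, 13, 15, 22, 23, 30, 34, 36}

7, 9, 13, 15, 22, 23, 30, 34, 36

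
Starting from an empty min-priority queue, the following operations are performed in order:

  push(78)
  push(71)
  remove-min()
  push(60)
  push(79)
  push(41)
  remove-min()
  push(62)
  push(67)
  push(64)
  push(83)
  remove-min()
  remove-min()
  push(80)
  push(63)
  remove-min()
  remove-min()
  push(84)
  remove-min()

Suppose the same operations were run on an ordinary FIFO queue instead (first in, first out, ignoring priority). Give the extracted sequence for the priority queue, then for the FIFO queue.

priority queue: 71 → 41 → 60 → 62 → 63 → 64 → 67; FIFO queue: 78, 71, 60, 79, 41, 62, 67

insert 78 → {78}
insert 71 → {71, 78}
remove-min → 71; now {78}
insert 60 → {60, 78}
insert 79 → {60, 78, 79}
insert 41 → {41, 60, 78, 79}
remove-min → 41; now {60, 78, 79}
insert 62 → {60, 62, 78, 79}
insert 67 → {60, 62, 67, 78, 79}
insert 64 → {60, 62, 64, 67, 78, 79}
insert 83 → {60, 62, 64, 67, 78, 79, 83}
remove-min → 60; now {62, 64, 67, 78, 79, 83}
remove-min → 62; now {64, 67, 78, 79, 83}
insert 80 → {64, 67, 78, 79, 80, 83}
insert 63 → {63, 64, 67, 78, 79, 80, 83}
remove-min → 63; now {64, 67, 78, 79, 80, 83}
remove-min → 64; now {67, 78, 79, 80, 83}
insert 84 → {67, 78, 79, 80, 83, 84}
remove-min → 67; now {78, 79, 80, 83, 84}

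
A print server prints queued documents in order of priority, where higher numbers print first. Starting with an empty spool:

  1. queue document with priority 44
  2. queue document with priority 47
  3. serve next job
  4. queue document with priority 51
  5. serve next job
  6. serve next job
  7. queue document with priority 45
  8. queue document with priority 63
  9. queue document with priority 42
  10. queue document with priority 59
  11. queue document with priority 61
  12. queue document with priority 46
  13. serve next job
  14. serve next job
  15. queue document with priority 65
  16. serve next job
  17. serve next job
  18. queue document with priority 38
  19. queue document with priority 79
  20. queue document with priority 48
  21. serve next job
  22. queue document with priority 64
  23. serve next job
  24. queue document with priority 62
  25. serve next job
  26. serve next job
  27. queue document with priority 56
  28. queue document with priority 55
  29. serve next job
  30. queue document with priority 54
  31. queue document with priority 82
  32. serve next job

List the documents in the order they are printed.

47, 51, 44, 63, 61, 65, 59, 79, 64, 62, 48, 56, 82

insert 44 → {44}
insert 47 → {47, 44}
serve next job → 47; now {44}
insert 51 → {51, 44}
serve next job → 51; now {44}
serve next job → 44; now {}
insert 45 → {45}
insert 63 → {63, 45}
insert 42 → {63, 45, 42}
insert 59 → {63, 59, 45, 42}
insert 61 → {63, 61, 59, 45, 42}
insert 46 → {63, 61, 59, 46, 45, 42}
serve next job → 63; now {61, 59, 46, 45, 42}
serve next job → 61; now {59, 46, 45, 42}
insert 65 → {65, 59, 46, 45, 42}
serve next job → 65; now {59, 46, 45, 42}
serve next job → 59; now {46, 45, 42}
insert 38 → {46, 45, 42, 38}
insert 79 → {79, 46, 45, 42, 38}
insert 48 → {79, 48, 46, 45, 42, 38}
serve next job → 79; now {48, 46, 45, 42, 38}
insert 64 → {64, 48, 46, 45, 42, 38}
serve next job → 64; now {48, 46, 45, 42, 38}
insert 62 → {62, 48, 46, 45, 42, 38}
serve next job → 62; now {48, 46, 45, 42, 38}
serve next job → 48; now {46, 45, 42, 38}
insert 56 → {56, 46, 45, 42, 38}
insert 55 → {56, 55, 46, 45, 42, 38}
serve next job → 56; now {55, 46, 45, 42, 38}
insert 54 → {55, 54, 46, 45, 42, 38}
insert 82 → {82, 55, 54, 46, 45, 42, 38}
serve next job → 82; now {55, 54, 46, 45, 42, 38}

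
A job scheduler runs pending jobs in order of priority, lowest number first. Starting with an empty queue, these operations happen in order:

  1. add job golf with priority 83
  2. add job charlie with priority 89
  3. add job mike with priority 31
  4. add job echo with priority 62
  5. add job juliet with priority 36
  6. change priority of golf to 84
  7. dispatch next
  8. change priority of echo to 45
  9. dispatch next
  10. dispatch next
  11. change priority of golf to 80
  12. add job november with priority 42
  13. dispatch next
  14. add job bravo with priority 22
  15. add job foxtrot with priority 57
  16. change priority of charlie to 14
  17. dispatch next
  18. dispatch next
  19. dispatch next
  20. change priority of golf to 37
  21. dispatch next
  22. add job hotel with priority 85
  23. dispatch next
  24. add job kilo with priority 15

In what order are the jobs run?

mike → juliet → echo → november → charlie → bravo → foxtrot → golf → hotel

add golf (priority 83) → {golf:83}
add charlie (priority 89) → {golf:83, charlie:89}
add mike (priority 31) → {mike:31, golf:83, charlie:89}
add echo (priority 62) → {mike:31, echo:62, golf:83, charlie:89}
add juliet (priority 36) → {mike:31, juliet:36, echo:62, golf:83, charlie:89}
update golf to priority 84 → {mike:31, juliet:36, echo:62, golf:84, charlie:89}
dispatch next → mike; now {juliet:36, echo:62, golf:84, charlie:89}
update echo to priority 45 → {juliet:36, echo:45, golf:84, charlie:89}
dispatch next → juliet; now {echo:45, golf:84, charlie:89}
dispatch next → echo; now {golf:84, charlie:89}
update golf to priority 80 → {golf:80, charlie:89}
add november (priority 42) → {november:42, golf:80, charlie:89}
dispatch next → november; now {golf:80, charlie:89}
add bravo (priority 22) → {bravo:22, golf:80, charlie:89}
add foxtrot (priority 57) → {bravo:22, foxtrot:57, golf:80, charlie:89}
update charlie to priority 14 → {charlie:14, bravo:22, foxtrot:57, golf:80}
dispatch next → charlie; now {bravo:22, foxtrot:57, golf:80}
dispatch next → bravo; now {foxtrot:57, golf:80}
dispatch next → foxtrot; now {golf:80}
update golf to priority 37 → {golf:37}
dispatch next → golf; now {}
add hotel (priority 85) → {hotel:85}
dispatch next → hotel; now {}
add kilo (priority 15) → {kilo:15}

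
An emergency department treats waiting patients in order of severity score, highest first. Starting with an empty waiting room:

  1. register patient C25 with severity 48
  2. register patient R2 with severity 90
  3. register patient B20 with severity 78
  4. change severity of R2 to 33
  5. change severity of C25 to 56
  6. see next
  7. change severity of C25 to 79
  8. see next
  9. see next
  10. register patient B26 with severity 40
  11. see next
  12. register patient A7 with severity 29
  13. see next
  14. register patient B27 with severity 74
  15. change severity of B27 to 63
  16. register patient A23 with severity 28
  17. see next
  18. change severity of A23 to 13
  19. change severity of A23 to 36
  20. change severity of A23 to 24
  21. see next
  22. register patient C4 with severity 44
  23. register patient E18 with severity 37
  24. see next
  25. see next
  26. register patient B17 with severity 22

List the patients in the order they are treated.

B20, C25, R2, B26, A7, B27, A23, C4, E18

add C25 (severity 48) → {C25:48}
add R2 (severity 90) → {R2:90, C25:48}
add B20 (severity 78) → {R2:90, B20:78, C25:48}
update R2 to severity 33 → {B20:78, C25:48, R2:33}
update C25 to severity 56 → {B20:78, C25:56, R2:33}
see next → B20; now {C25:56, R2:33}
update C25 to severity 79 → {C25:79, R2:33}
see next → C25; now {R2:33}
see next → R2; now {}
add B26 (severity 40) → {B26:40}
see next → B26; now {}
add A7 (severity 29) → {A7:29}
see next → A7; now {}
add B27 (severity 74) → {B27:74}
update B27 to severity 63 → {B27:63}
add A23 (severity 28) → {B27:63, A23:28}
see next → B27; now {A23:28}
update A23 to severity 13 → {A23:13}
update A23 to severity 36 → {A23:36}
update A23 to severity 24 → {A23:24}
see next → A23; now {}
add C4 (severity 44) → {C4:44}
add E18 (severity 37) → {C4:44, E18:37}
see next → C4; now {E18:37}
see next → E18; now {}
add B17 (severity 22) → {B17:22}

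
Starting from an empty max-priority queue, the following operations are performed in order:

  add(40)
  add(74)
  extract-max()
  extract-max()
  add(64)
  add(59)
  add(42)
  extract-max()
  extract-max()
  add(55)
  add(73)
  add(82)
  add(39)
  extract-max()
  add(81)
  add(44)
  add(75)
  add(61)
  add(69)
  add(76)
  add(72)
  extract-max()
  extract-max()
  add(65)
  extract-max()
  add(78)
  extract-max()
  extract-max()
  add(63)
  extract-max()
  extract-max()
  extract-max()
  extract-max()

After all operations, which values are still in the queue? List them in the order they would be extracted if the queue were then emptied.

insert 40 → {40}
insert 74 → {74, 40}
extract-max → 74; now {40}
extract-max → 40; now {}
insert 64 → {64}
insert 59 → {64, 59}
insert 42 → {64, 59, 42}
extract-max → 64; now {59, 42}
extract-max → 59; now {42}
insert 55 → {55, 42}
insert 73 → {73, 55, 42}
insert 82 → {82, 73, 55, 42}
insert 39 → {82, 73, 55, 42, 39}
extract-max → 82; now {73, 55, 42, 39}
insert 81 → {81, 73, 55, 42, 39}
insert 44 → {81, 73, 55, 44, 42, 39}
insert 75 → {81, 75, 73, 55, 44, 42, 39}
insert 61 → {81, 75, 73, 61, 55, 44, 42, 39}
insert 69 → {81, 75, 73, 69, 61, 55, 44, 42, 39}
insert 76 → {81, 76, 75, 73, 69, 61, 55, 44, 42, 39}
insert 72 → {81, 76, 75, 73, 72, 69, 61, 55, 44, 42, 39}
extract-max → 81; now {76, 75, 73, 72, 69, 61, 55, 44, 42, 39}
extract-max → 76; now {75, 73, 72, 69, 61, 55, 44, 42, 39}
insert 65 → {75, 73, 72, 69, 65, 61, 55, 44, 42, 39}
extract-max → 75; now {73, 72, 69, 65, 61, 55, 44, 42, 39}
insert 78 → {78, 73, 72, 69, 65, 61, 55, 44, 42, 39}
extract-max → 78; now {73, 72, 69, 65, 61, 55, 44, 42, 39}
extract-max → 73; now {72, 69, 65, 61, 55, 44, 42, 39}
insert 63 → {72, 69, 65, 63, 61, 55, 44, 42, 39}
extract-max → 72; now {69, 65, 63, 61, 55, 44, 42, 39}
extract-max → 69; now {65, 63, 61, 55, 44, 42, 39}
extract-max → 65; now {63, 61, 55, 44, 42, 39}
extract-max → 63; now {61, 55, 44, 42, 39}

61 → 55 → 44 → 42 → 39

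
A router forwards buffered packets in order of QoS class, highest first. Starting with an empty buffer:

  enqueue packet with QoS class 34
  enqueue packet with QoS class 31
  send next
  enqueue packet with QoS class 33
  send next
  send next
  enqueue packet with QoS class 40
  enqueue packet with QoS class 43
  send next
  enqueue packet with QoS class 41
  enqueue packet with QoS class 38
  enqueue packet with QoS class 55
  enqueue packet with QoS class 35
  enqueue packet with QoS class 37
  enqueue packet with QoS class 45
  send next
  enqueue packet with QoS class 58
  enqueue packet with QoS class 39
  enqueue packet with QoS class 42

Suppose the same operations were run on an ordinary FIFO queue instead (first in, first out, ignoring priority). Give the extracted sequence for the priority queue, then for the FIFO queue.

insert 34 → {34}
insert 31 → {34, 31}
send next → 34; now {31}
insert 33 → {33, 31}
send next → 33; now {31}
send next → 31; now {}
insert 40 → {40}
insert 43 → {43, 40}
send next → 43; now {40}
insert 41 → {41, 40}
insert 38 → {41, 40, 38}
insert 55 → {55, 41, 40, 38}
insert 35 → {55, 41, 40, 38, 35}
insert 37 → {55, 41, 40, 38, 37, 35}
insert 45 → {55, 45, 41, 40, 38, 37, 35}
send next → 55; now {45, 41, 40, 38, 37, 35}
insert 58 → {58, 45, 41, 40, 38, 37, 35}
insert 39 → {58, 45, 41, 40, 39, 38, 37, 35}
insert 42 → {58, 45, 42, 41, 40, 39, 38, 37, 35}

priority queue: [34, 33, 31, 43, 55]; FIFO queue: 34 → 31 → 33 → 40 → 43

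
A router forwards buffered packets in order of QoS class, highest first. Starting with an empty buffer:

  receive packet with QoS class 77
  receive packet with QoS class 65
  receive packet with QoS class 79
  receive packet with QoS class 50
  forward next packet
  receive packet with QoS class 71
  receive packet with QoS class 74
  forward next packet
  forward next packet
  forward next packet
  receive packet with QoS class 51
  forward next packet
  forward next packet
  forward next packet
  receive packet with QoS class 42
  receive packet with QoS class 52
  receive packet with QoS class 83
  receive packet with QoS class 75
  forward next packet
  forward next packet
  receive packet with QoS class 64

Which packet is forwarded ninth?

insert 77 → {77}
insert 65 → {77, 65}
insert 79 → {79, 77, 65}
insert 50 → {79, 77, 65, 50}
forward next packet → 79; now {77, 65, 50}
insert 71 → {77, 71, 65, 50}
insert 74 → {77, 74, 71, 65, 50}
forward next packet → 77; now {74, 71, 65, 50}
forward next packet → 74; now {71, 65, 50}
forward next packet → 71; now {65, 50}
insert 51 → {65, 51, 50}
forward next packet → 65; now {51, 50}
forward next packet → 51; now {50}
forward next packet → 50; now {}
insert 42 → {42}
insert 52 → {52, 42}
insert 83 → {83, 52, 42}
insert 75 → {83, 75, 52, 42}
forward next packet → 83; now {75, 52, 42}
forward next packet → 75; now {52, 42}
insert 64 → {64, 52, 42}

75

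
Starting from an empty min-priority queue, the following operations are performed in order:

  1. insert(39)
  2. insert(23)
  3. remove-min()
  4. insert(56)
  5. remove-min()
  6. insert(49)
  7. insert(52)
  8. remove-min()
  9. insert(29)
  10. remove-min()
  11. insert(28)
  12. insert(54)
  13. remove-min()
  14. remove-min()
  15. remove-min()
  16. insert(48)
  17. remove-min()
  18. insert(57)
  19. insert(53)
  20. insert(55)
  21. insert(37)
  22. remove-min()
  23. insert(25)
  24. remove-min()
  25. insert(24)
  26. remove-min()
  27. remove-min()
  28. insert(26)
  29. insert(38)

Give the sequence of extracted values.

insert 39 → {39}
insert 23 → {23, 39}
remove-min → 23; now {39}
insert 56 → {39, 56}
remove-min → 39; now {56}
insert 49 → {49, 56}
insert 52 → {49, 52, 56}
remove-min → 49; now {52, 56}
insert 29 → {29, 52, 56}
remove-min → 29; now {52, 56}
insert 28 → {28, 52, 56}
insert 54 → {28, 52, 54, 56}
remove-min → 28; now {52, 54, 56}
remove-min → 52; now {54, 56}
remove-min → 54; now {56}
insert 48 → {48, 56}
remove-min → 48; now {56}
insert 57 → {56, 57}
insert 53 → {53, 56, 57}
insert 55 → {53, 55, 56, 57}
insert 37 → {37, 53, 55, 56, 57}
remove-min → 37; now {53, 55, 56, 57}
insert 25 → {25, 53, 55, 56, 57}
remove-min → 25; now {53, 55, 56, 57}
insert 24 → {24, 53, 55, 56, 57}
remove-min → 24; now {53, 55, 56, 57}
remove-min → 53; now {55, 56, 57}
insert 26 → {26, 55, 56, 57}
insert 38 → {26, 38, 55, 56, 57}

23 → 39 → 49 → 29 → 28 → 52 → 54 → 48 → 37 → 25 → 24 → 53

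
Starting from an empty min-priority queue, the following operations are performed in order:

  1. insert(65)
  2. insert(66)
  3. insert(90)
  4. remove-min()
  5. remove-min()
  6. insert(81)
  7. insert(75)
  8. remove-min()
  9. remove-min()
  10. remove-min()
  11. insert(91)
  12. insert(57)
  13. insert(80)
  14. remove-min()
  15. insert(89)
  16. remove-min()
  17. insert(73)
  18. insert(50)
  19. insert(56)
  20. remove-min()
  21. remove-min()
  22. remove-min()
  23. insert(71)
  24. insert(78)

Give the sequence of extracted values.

insert 65 → {65}
insert 66 → {65, 66}
insert 90 → {65, 66, 90}
remove-min → 65; now {66, 90}
remove-min → 66; now {90}
insert 81 → {81, 90}
insert 75 → {75, 81, 90}
remove-min → 75; now {81, 90}
remove-min → 81; now {90}
remove-min → 90; now {}
insert 91 → {91}
insert 57 → {57, 91}
insert 80 → {57, 80, 91}
remove-min → 57; now {80, 91}
insert 89 → {80, 89, 91}
remove-min → 80; now {89, 91}
insert 73 → {73, 89, 91}
insert 50 → {50, 73, 89, 91}
insert 56 → {50, 56, 73, 89, 91}
remove-min → 50; now {56, 73, 89, 91}
remove-min → 56; now {73, 89, 91}
remove-min → 73; now {89, 91}
insert 71 → {71, 89, 91}
insert 78 → {71, 78, 89, 91}

[65, 66, 75, 81, 90, 57, 80, 50, 56, 73]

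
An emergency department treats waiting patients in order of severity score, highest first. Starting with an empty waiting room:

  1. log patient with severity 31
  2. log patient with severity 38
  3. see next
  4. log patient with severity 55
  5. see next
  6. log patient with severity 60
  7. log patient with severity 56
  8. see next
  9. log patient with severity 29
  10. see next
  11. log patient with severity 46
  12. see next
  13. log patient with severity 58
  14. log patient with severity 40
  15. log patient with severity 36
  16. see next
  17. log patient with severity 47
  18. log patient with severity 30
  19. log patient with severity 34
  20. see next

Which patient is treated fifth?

46

insert 31 → {31}
insert 38 → {38, 31}
see next → 38; now {31}
insert 55 → {55, 31}
see next → 55; now {31}
insert 60 → {60, 31}
insert 56 → {60, 56, 31}
see next → 60; now {56, 31}
insert 29 → {56, 31, 29}
see next → 56; now {31, 29}
insert 46 → {46, 31, 29}
see next → 46; now {31, 29}
insert 58 → {58, 31, 29}
insert 40 → {58, 40, 31, 29}
insert 36 → {58, 40, 36, 31, 29}
see next → 58; now {40, 36, 31, 29}
insert 47 → {47, 40, 36, 31, 29}
insert 30 → {47, 40, 36, 31, 30, 29}
insert 34 → {47, 40, 36, 34, 31, 30, 29}
see next → 47; now {40, 36, 34, 31, 30, 29}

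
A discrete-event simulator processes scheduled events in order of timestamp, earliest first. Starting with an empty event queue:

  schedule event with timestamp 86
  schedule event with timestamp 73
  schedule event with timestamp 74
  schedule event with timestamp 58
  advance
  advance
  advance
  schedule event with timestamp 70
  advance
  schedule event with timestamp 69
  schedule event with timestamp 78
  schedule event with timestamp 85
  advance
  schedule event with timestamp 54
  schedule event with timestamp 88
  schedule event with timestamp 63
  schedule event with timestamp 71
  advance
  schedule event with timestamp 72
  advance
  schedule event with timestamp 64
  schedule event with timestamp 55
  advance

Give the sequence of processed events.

insert 86 → {86}
insert 73 → {73, 86}
insert 74 → {73, 74, 86}
insert 58 → {58, 73, 74, 86}
advance → 58; now {73, 74, 86}
advance → 73; now {74, 86}
advance → 74; now {86}
insert 70 → {70, 86}
advance → 70; now {86}
insert 69 → {69, 86}
insert 78 → {69, 78, 86}
insert 85 → {69, 78, 85, 86}
advance → 69; now {78, 85, 86}
insert 54 → {54, 78, 85, 86}
insert 88 → {54, 78, 85, 86, 88}
insert 63 → {54, 63, 78, 85, 86, 88}
insert 71 → {54, 63, 71, 78, 85, 86, 88}
advance → 54; now {63, 71, 78, 85, 86, 88}
insert 72 → {63, 71, 72, 78, 85, 86, 88}
advance → 63; now {71, 72, 78, 85, 86, 88}
insert 64 → {64, 71, 72, 78, 85, 86, 88}
insert 55 → {55, 64, 71, 72, 78, 85, 86, 88}
advance → 55; now {64, 71, 72, 78, 85, 86, 88}

[58, 73, 74, 70, 69, 54, 63, 55]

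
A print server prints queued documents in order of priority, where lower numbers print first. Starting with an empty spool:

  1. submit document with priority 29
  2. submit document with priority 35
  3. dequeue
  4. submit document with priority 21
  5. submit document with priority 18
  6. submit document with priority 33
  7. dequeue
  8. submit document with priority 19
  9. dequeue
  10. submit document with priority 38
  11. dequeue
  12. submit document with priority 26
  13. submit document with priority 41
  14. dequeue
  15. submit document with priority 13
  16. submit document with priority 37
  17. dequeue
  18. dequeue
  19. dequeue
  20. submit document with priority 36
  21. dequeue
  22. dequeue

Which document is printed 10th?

37

insert 29 → {29}
insert 35 → {29, 35}
dequeue → 29; now {35}
insert 21 → {21, 35}
insert 18 → {18, 21, 35}
insert 33 → {18, 21, 33, 35}
dequeue → 18; now {21, 33, 35}
insert 19 → {19, 21, 33, 35}
dequeue → 19; now {21, 33, 35}
insert 38 → {21, 33, 35, 38}
dequeue → 21; now {33, 35, 38}
insert 26 → {26, 33, 35, 38}
insert 41 → {26, 33, 35, 38, 41}
dequeue → 26; now {33, 35, 38, 41}
insert 13 → {13, 33, 35, 38, 41}
insert 37 → {13, 33, 35, 37, 38, 41}
dequeue → 13; now {33, 35, 37, 38, 41}
dequeue → 33; now {35, 37, 38, 41}
dequeue → 35; now {37, 38, 41}
insert 36 → {36, 37, 38, 41}
dequeue → 36; now {37, 38, 41}
dequeue → 37; now {38, 41}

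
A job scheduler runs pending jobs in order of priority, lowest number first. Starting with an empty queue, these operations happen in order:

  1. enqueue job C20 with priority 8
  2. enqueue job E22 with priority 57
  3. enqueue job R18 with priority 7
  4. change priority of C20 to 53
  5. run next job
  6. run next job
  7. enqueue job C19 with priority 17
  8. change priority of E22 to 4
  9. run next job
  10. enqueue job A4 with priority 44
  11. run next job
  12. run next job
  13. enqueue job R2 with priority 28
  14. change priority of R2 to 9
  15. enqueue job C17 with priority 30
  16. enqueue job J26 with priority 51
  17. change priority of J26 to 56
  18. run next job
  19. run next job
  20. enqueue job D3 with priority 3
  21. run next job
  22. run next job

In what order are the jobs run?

[R18, C20, E22, C19, A4, R2, C17, D3, J26]

add C20 (priority 8) → {C20:8}
add E22 (priority 57) → {C20:8, E22:57}
add R18 (priority 7) → {R18:7, C20:8, E22:57}
update C20 to priority 53 → {R18:7, C20:53, E22:57}
run next job → R18; now {C20:53, E22:57}
run next job → C20; now {E22:57}
add C19 (priority 17) → {C19:17, E22:57}
update E22 to priority 4 → {E22:4, C19:17}
run next job → E22; now {C19:17}
add A4 (priority 44) → {C19:17, A4:44}
run next job → C19; now {A4:44}
run next job → A4; now {}
add R2 (priority 28) → {R2:28}
update R2 to priority 9 → {R2:9}
add C17 (priority 30) → {R2:9, C17:30}
add J26 (priority 51) → {R2:9, C17:30, J26:51}
update J26 to priority 56 → {R2:9, C17:30, J26:56}
run next job → R2; now {C17:30, J26:56}
run next job → C17; now {J26:56}
add D3 (priority 3) → {D3:3, J26:56}
run next job → D3; now {J26:56}
run next job → J26; now {}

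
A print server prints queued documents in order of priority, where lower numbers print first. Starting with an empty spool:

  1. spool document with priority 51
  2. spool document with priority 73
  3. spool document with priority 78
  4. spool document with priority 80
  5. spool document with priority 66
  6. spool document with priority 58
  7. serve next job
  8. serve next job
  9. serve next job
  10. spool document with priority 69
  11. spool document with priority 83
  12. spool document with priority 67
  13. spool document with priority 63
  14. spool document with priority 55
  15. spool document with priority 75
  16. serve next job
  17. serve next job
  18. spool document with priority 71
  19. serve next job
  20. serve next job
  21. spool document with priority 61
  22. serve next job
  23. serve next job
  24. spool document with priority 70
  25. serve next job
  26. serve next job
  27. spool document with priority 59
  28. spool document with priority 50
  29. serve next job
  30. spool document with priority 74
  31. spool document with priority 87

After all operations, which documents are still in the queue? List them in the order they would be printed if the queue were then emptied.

insert 51 → {51}
insert 73 → {51, 73}
insert 78 → {51, 73, 78}
insert 80 → {51, 73, 78, 80}
insert 66 → {51, 66, 73, 78, 80}
insert 58 → {51, 58, 66, 73, 78, 80}
serve next job → 51; now {58, 66, 73, 78, 80}
serve next job → 58; now {66, 73, 78, 80}
serve next job → 66; now {73, 78, 80}
insert 69 → {69, 73, 78, 80}
insert 83 → {69, 73, 78, 80, 83}
insert 67 → {67, 69, 73, 78, 80, 83}
insert 63 → {63, 67, 69, 73, 78, 80, 83}
insert 55 → {55, 63, 67, 69, 73, 78, 80, 83}
insert 75 → {55, 63, 67, 69, 73, 75, 78, 80, 83}
serve next job → 55; now {63, 67, 69, 73, 75, 78, 80, 83}
serve next job → 63; now {67, 69, 73, 75, 78, 80, 83}
insert 71 → {67, 69, 71, 73, 75, 78, 80, 83}
serve next job → 67; now {69, 71, 73, 75, 78, 80, 83}
serve next job → 69; now {71, 73, 75, 78, 80, 83}
insert 61 → {61, 71, 73, 75, 78, 80, 83}
serve next job → 61; now {71, 73, 75, 78, 80, 83}
serve next job → 71; now {73, 75, 78, 80, 83}
insert 70 → {70, 73, 75, 78, 80, 83}
serve next job → 70; now {73, 75, 78, 80, 83}
serve next job → 73; now {75, 78, 80, 83}
insert 59 → {59, 75, 78, 80, 83}
insert 50 → {50, 59, 75, 78, 80, 83}
serve next job → 50; now {59, 75, 78, 80, 83}
insert 74 → {59, 74, 75, 78, 80, 83}
insert 87 → {59, 74, 75, 78, 80, 83, 87}

59 → 74 → 75 → 78 → 80 → 83 → 87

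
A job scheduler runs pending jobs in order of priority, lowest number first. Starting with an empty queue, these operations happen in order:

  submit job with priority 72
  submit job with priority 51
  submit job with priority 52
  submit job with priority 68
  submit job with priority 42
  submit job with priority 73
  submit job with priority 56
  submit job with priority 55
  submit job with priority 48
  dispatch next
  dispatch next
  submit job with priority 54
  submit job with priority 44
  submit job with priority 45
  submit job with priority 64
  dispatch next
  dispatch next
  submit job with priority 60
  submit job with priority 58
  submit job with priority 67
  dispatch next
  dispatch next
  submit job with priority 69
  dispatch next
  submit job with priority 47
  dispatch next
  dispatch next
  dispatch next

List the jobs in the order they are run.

42 → 48 → 44 → 45 → 51 → 52 → 54 → 47 → 55 → 56

insert 72 → {72}
insert 51 → {51, 72}
insert 52 → {51, 52, 72}
insert 68 → {51, 52, 68, 72}
insert 42 → {42, 51, 52, 68, 72}
insert 73 → {42, 51, 52, 68, 72, 73}
insert 56 → {42, 51, 52, 56, 68, 72, 73}
insert 55 → {42, 51, 52, 55, 56, 68, 72, 73}
insert 48 → {42, 48, 51, 52, 55, 56, 68, 72, 73}
dispatch next → 42; now {48, 51, 52, 55, 56, 68, 72, 73}
dispatch next → 48; now {51, 52, 55, 56, 68, 72, 73}
insert 54 → {51, 52, 54, 55, 56, 68, 72, 73}
insert 44 → {44, 51, 52, 54, 55, 56, 68, 72, 73}
insert 45 → {44, 45, 51, 52, 54, 55, 56, 68, 72, 73}
insert 64 → {44, 45, 51, 52, 54, 55, 56, 64, 68, 72, 73}
dispatch next → 44; now {45, 51, 52, 54, 55, 56, 64, 68, 72, 73}
dispatch next → 45; now {51, 52, 54, 55, 56, 64, 68, 72, 73}
insert 60 → {51, 52, 54, 55, 56, 60, 64, 68, 72, 73}
insert 58 → {51, 52, 54, 55, 56, 58, 60, 64, 68, 72, 73}
insert 67 → {51, 52, 54, 55, 56, 58, 60, 64, 67, 68, 72, 73}
dispatch next → 51; now {52, 54, 55, 56, 58, 60, 64, 67, 68, 72, 73}
dispatch next → 52; now {54, 55, 56, 58, 60, 64, 67, 68, 72, 73}
insert 69 → {54, 55, 56, 58, 60, 64, 67, 68, 69, 72, 73}
dispatch next → 54; now {55, 56, 58, 60, 64, 67, 68, 69, 72, 73}
insert 47 → {47, 55, 56, 58, 60, 64, 67, 68, 69, 72, 73}
dispatch next → 47; now {55, 56, 58, 60, 64, 67, 68, 69, 72, 73}
dispatch next → 55; now {56, 58, 60, 64, 67, 68, 69, 72, 73}
dispatch next → 56; now {58, 60, 64, 67, 68, 69, 72, 73}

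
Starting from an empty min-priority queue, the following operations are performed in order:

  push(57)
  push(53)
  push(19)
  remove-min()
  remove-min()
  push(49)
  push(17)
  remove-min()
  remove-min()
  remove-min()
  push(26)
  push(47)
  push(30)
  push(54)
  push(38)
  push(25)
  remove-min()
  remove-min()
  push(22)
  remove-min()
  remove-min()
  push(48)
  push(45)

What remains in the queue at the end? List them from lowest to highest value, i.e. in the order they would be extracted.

insert 57 → {57}
insert 53 → {53, 57}
insert 19 → {19, 53, 57}
remove-min → 19; now {53, 57}
remove-min → 53; now {57}
insert 49 → {49, 57}
insert 17 → {17, 49, 57}
remove-min → 17; now {49, 57}
remove-min → 49; now {57}
remove-min → 57; now {}
insert 26 → {26}
insert 47 → {26, 47}
insert 30 → {26, 30, 47}
insert 54 → {26, 30, 47, 54}
insert 38 → {26, 30, 38, 47, 54}
insert 25 → {25, 26, 30, 38, 47, 54}
remove-min → 25; now {26, 30, 38, 47, 54}
remove-min → 26; now {30, 38, 47, 54}
insert 22 → {22, 30, 38, 47, 54}
remove-min → 22; now {30, 38, 47, 54}
remove-min → 30; now {38, 47, 54}
insert 48 → {38, 47, 48, 54}
insert 45 → {38, 45, 47, 48, 54}

38 → 45 → 47 → 48 → 54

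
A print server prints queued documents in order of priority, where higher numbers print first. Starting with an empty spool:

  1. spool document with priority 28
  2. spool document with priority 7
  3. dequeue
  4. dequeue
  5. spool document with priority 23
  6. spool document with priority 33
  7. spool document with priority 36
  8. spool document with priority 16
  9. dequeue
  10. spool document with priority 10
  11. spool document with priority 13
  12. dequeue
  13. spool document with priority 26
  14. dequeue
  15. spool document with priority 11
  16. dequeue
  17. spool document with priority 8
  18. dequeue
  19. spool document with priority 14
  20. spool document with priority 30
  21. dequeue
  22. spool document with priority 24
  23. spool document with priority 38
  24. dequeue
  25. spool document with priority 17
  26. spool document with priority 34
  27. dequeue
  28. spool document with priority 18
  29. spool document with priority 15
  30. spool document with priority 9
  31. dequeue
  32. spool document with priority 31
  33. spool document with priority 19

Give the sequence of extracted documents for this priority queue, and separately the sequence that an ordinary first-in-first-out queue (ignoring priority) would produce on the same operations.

insert 28 → {28}
insert 7 → {28, 7}
dequeue → 28; now {7}
dequeue → 7; now {}
insert 23 → {23}
insert 33 → {33, 23}
insert 36 → {36, 33, 23}
insert 16 → {36, 33, 23, 16}
dequeue → 36; now {33, 23, 16}
insert 10 → {33, 23, 16, 10}
insert 13 → {33, 23, 16, 13, 10}
dequeue → 33; now {23, 16, 13, 10}
insert 26 → {26, 23, 16, 13, 10}
dequeue → 26; now {23, 16, 13, 10}
insert 11 → {23, 16, 13, 11, 10}
dequeue → 23; now {16, 13, 11, 10}
insert 8 → {16, 13, 11, 10, 8}
dequeue → 16; now {13, 11, 10, 8}
insert 14 → {14, 13, 11, 10, 8}
insert 30 → {30, 14, 13, 11, 10, 8}
dequeue → 30; now {14, 13, 11, 10, 8}
insert 24 → {24, 14, 13, 11, 10, 8}
insert 38 → {38, 24, 14, 13, 11, 10, 8}
dequeue → 38; now {24, 14, 13, 11, 10, 8}
insert 17 → {24, 17, 14, 13, 11, 10, 8}
insert 34 → {34, 24, 17, 14, 13, 11, 10, 8}
dequeue → 34; now {24, 17, 14, 13, 11, 10, 8}
insert 18 → {24, 18, 17, 14, 13, 11, 10, 8}
insert 15 → {24, 18, 17, 15, 14, 13, 11, 10, 8}
insert 9 → {24, 18, 17, 15, 14, 13, 11, 10, 9, 8}
dequeue → 24; now {18, 17, 15, 14, 13, 11, 10, 9, 8}
insert 31 → {31, 18, 17, 15, 14, 13, 11, 10, 9, 8}
insert 19 → {31, 19, 18, 17, 15, 14, 13, 11, 10, 9, 8}

priority queue: 28, 7, 36, 33, 26, 23, 16, 30, 38, 34, 24; FIFO queue: 28, 7, 23, 33, 36, 16, 10, 13, 26, 11, 8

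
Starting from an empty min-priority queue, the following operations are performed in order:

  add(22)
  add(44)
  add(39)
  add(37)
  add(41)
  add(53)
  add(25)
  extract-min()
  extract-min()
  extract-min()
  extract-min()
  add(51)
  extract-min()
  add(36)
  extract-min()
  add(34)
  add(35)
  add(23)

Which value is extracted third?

37

insert 22 → {22}
insert 44 → {22, 44}
insert 39 → {22, 39, 44}
insert 37 → {22, 37, 39, 44}
insert 41 → {22, 37, 39, 41, 44}
insert 53 → {22, 37, 39, 41, 44, 53}
insert 25 → {22, 25, 37, 39, 41, 44, 53}
extract-min → 22; now {25, 37, 39, 41, 44, 53}
extract-min → 25; now {37, 39, 41, 44, 53}
extract-min → 37; now {39, 41, 44, 53}
extract-min → 39; now {41, 44, 53}
insert 51 → {41, 44, 51, 53}
extract-min → 41; now {44, 51, 53}
insert 36 → {36, 44, 51, 53}
extract-min → 36; now {44, 51, 53}
insert 34 → {34, 44, 51, 53}
insert 35 → {34, 35, 44, 51, 53}
insert 23 → {23, 34, 35, 44, 51, 53}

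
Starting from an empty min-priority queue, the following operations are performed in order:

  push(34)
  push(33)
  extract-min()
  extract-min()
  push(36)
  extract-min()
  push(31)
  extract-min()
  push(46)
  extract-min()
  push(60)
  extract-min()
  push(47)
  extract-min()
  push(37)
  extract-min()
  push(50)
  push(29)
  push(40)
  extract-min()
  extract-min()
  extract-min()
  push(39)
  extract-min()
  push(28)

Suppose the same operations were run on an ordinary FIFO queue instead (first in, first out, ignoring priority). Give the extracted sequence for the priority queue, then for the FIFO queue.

insert 34 → {34}
insert 33 → {33, 34}
extract-min → 33; now {34}
extract-min → 34; now {}
insert 36 → {36}
extract-min → 36; now {}
insert 31 → {31}
extract-min → 31; now {}
insert 46 → {46}
extract-min → 46; now {}
insert 60 → {60}
extract-min → 60; now {}
insert 47 → {47}
extract-min → 47; now {}
insert 37 → {37}
extract-min → 37; now {}
insert 50 → {50}
insert 29 → {29, 50}
insert 40 → {29, 40, 50}
extract-min → 29; now {40, 50}
extract-min → 40; now {50}
extract-min → 50; now {}
insert 39 → {39}
extract-min → 39; now {}
insert 28 → {28}

priority queue: [33, 34, 36, 31, 46, 60, 47, 37, 29, 40, 50, 39]; FIFO queue: 34, 33, 36, 31, 46, 60, 47, 37, 50, 29, 40, 39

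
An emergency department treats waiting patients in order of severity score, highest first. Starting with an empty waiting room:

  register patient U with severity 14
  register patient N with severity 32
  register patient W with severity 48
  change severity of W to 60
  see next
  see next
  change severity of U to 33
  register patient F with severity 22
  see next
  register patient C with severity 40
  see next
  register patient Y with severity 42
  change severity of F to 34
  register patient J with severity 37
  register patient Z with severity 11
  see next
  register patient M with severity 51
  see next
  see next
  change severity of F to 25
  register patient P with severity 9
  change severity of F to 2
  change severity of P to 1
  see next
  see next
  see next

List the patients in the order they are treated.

add U (severity 14) → {U:14}
add N (severity 32) → {N:32, U:14}
add W (severity 48) → {W:48, N:32, U:14}
update W to severity 60 → {W:60, N:32, U:14}
see next → W; now {N:32, U:14}
see next → N; now {U:14}
update U to severity 33 → {U:33}
add F (severity 22) → {U:33, F:22}
see next → U; now {F:22}
add C (severity 40) → {C:40, F:22}
see next → C; now {F:22}
add Y (severity 42) → {Y:42, F:22}
update F to severity 34 → {Y:42, F:34}
add J (severity 37) → {Y:42, J:37, F:34}
add Z (severity 11) → {Y:42, J:37, F:34, Z:11}
see next → Y; now {J:37, F:34, Z:11}
add M (severity 51) → {M:51, J:37, F:34, Z:11}
see next → M; now {J:37, F:34, Z:11}
see next → J; now {F:34, Z:11}
update F to severity 25 → {F:25, Z:11}
add P (severity 9) → {F:25, Z:11, P:9}
update F to severity 2 → {Z:11, P:9, F:2}
update P to severity 1 → {Z:11, F:2, P:1}
see next → Z; now {F:2, P:1}
see next → F; now {P:1}
see next → P; now {}

[W, N, U, C, Y, M, J, Z, F, P]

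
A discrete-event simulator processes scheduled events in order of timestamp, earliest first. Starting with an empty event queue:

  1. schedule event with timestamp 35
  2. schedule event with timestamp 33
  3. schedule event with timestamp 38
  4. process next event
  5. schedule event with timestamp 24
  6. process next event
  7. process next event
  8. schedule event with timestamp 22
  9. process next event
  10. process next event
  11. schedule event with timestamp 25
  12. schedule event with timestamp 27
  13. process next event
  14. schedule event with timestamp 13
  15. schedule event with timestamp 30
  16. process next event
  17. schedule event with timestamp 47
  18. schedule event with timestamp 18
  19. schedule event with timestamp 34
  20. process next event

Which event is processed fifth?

38

insert 35 → {35}
insert 33 → {33, 35}
insert 38 → {33, 35, 38}
process next event → 33; now {35, 38}
insert 24 → {24, 35, 38}
process next event → 24; now {35, 38}
process next event → 35; now {38}
insert 22 → {22, 38}
process next event → 22; now {38}
process next event → 38; now {}
insert 25 → {25}
insert 27 → {25, 27}
process next event → 25; now {27}
insert 13 → {13, 27}
insert 30 → {13, 27, 30}
process next event → 13; now {27, 30}
insert 47 → {27, 30, 47}
insert 18 → {18, 27, 30, 47}
insert 34 → {18, 27, 30, 34, 47}
process next event → 18; now {27, 30, 34, 47}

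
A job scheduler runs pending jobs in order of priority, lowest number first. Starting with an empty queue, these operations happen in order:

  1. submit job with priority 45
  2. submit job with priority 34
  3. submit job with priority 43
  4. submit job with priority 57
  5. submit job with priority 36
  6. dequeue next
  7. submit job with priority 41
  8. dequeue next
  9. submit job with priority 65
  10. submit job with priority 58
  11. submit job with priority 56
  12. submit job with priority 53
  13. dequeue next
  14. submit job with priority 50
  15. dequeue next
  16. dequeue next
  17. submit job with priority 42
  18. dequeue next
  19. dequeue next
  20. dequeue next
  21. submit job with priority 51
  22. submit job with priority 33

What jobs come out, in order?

34 → 36 → 41 → 43 → 45 → 42 → 50 → 53

insert 45 → {45}
insert 34 → {34, 45}
insert 43 → {34, 43, 45}
insert 57 → {34, 43, 45, 57}
insert 36 → {34, 36, 43, 45, 57}
dequeue next → 34; now {36, 43, 45, 57}
insert 41 → {36, 41, 43, 45, 57}
dequeue next → 36; now {41, 43, 45, 57}
insert 65 → {41, 43, 45, 57, 65}
insert 58 → {41, 43, 45, 57, 58, 65}
insert 56 → {41, 43, 45, 56, 57, 58, 65}
insert 53 → {41, 43, 45, 53, 56, 57, 58, 65}
dequeue next → 41; now {43, 45, 53, 56, 57, 58, 65}
insert 50 → {43, 45, 50, 53, 56, 57, 58, 65}
dequeue next → 43; now {45, 50, 53, 56, 57, 58, 65}
dequeue next → 45; now {50, 53, 56, 57, 58, 65}
insert 42 → {42, 50, 53, 56, 57, 58, 65}
dequeue next → 42; now {50, 53, 56, 57, 58, 65}
dequeue next → 50; now {53, 56, 57, 58, 65}
dequeue next → 53; now {56, 57, 58, 65}
insert 51 → {51, 56, 57, 58, 65}
insert 33 → {33, 51, 56, 57, 58, 65}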